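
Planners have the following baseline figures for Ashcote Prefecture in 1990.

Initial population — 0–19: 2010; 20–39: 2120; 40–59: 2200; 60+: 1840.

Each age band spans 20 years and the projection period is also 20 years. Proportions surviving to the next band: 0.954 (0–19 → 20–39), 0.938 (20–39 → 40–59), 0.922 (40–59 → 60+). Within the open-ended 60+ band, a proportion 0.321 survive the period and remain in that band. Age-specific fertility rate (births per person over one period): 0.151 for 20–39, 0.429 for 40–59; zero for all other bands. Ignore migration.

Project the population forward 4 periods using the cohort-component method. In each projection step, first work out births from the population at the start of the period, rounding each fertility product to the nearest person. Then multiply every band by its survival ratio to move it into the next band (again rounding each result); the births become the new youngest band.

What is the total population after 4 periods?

4433

— Period 1 —
Births: 2120 × 0.151 = 320, 2200 × 0.429 = 944 → 1264
20–39: 2010 × 0.954 = 1918
40–59: 2120 × 0.938 = 1989
60+: 2200 × 0.922 + 1840 × 0.321 = 2028 + 591 = 2619
→ [1264, 1918, 1989, 2619]
— Period 2 —
Births: 1918 × 0.151 = 290, 1989 × 0.429 = 853 → 1143
20–39: 1264 × 0.954 = 1206
40–59: 1918 × 0.938 = 1799
60+: 1989 × 0.922 + 2619 × 0.321 = 1834 + 841 = 2675
→ [1143, 1206, 1799, 2675]
— Period 3 —
Births: 1206 × 0.151 = 182, 1799 × 0.429 = 772 → 954
20–39: 1143 × 0.954 = 1090
40–59: 1206 × 0.938 = 1131
60+: 1799 × 0.922 + 2675 × 0.321 = 1659 + 859 = 2518
→ [954, 1090, 1131, 2518]
— Period 4 —
Births: 1090 × 0.151 = 165, 1131 × 0.429 = 485 → 650
20–39: 954 × 0.954 = 910
40–59: 1090 × 0.938 = 1022
60+: 1131 × 0.922 + 2518 × 0.321 = 1043 + 808 = 1851
→ [650, 910, 1022, 1851]
Total after period 4: 650 + 910 + 1022 + 1851 = 4433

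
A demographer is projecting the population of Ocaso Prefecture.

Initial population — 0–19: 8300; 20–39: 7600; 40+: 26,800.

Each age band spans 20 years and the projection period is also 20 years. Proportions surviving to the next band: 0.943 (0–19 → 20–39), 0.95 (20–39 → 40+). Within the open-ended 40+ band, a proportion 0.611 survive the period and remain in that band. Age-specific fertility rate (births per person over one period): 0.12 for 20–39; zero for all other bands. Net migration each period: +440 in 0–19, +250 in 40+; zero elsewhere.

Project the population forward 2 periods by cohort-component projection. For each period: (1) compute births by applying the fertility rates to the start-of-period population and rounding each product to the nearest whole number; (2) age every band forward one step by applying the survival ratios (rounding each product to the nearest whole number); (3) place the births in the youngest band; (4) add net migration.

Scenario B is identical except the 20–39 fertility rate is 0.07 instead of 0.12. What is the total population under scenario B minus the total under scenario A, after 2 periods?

-749

After projecting period 1:
Births: 7600 × 0.12 = 912
20–39: 8300 × 0.943 = 7827
40+: 7600 × 0.95 + 26800 × 0.611 = 7220 + 16375 = 23595
Net migration: 0–19 + 440 → 1352; 40+ + 250 → 23845
→ [1352, 7827, 23845]
After projecting period 2:
Births: 7827 × 0.12 = 939
20–39: 1352 × 0.943 = 1275
40+: 7827 × 0.95 + 23845 × 0.611 = 7436 + 14569 = 22005
Net migration: 0–19 + 440 → 1379; 40+ + 250 → 22255
→ [1379, 1275, 22255]
Scenario A total after 2 periods: 24909
Scenario B projection —
After projecting period 1:
Births: 7600 × 0.07 = 532
20–39: 8300 × 0.943 = 7827
40+: 7600 × 0.95 + 26800 × 0.611 = 7220 + 16375 = 23595
Net migration: 0–19 + 440 → 972; 40+ + 250 → 23845
→ [972, 7827, 23845]
After projecting period 2:
Births: 7827 × 0.07 = 548
20–39: 972 × 0.943 = 917
40+: 7827 × 0.95 + 23845 × 0.611 = 7436 + 14569 = 22005
Net migration: 0–19 + 440 → 988; 40+ + 250 → 22255
→ [988, 917, 22255]
Scenario B total after 2 periods: 24160
Difference B − A = 24160 − 24909 = -749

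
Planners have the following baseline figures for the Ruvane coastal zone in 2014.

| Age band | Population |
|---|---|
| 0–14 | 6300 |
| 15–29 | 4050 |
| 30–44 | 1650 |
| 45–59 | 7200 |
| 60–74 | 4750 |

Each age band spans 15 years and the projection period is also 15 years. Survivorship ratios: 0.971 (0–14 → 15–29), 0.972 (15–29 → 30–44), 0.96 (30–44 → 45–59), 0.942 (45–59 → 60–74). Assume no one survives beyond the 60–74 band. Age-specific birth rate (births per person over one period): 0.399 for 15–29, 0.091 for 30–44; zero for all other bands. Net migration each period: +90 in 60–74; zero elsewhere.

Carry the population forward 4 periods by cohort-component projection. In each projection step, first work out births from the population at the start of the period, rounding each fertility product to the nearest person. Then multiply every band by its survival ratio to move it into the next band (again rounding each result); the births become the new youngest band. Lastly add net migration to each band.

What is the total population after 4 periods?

12134

Numbering the groups 1..5 from youngest to oldest:
Period 1:
Births: 4050 × 0.399 = 1616  |  1650 × 0.091 = 150 — total 1766
Group 2: 6300 × 0.971 = 6117
Group 3: 4050 × 0.972 = 3937
Group 4: 1650 × 0.96 = 1584
Group 5: 7200 × 0.942 = 6782
Net migration: Group 5 + 90 → 6872
End of period: [1766, 6117, 3937, 1584, 6872]
Period 2:
Births: 6117 × 0.399 = 2441  |  3937 × 0.091 = 358 — total 2799
Group 2: 1766 × 0.971 = 1715
Group 3: 6117 × 0.972 = 5946
Group 4: 3937 × 0.96 = 3780
Group 5: 1584 × 0.942 = 1492
Net migration: Group 5 + 90 → 1582
End of period: [2799, 1715, 5946, 3780, 1582]
Period 3:
Births: 1715 × 0.399 = 684  |  5946 × 0.091 = 541 — total 1225
Group 2: 2799 × 0.971 = 2718
Group 3: 1715 × 0.972 = 1667
Group 4: 5946 × 0.96 = 5708
Group 5: 3780 × 0.942 = 3561
Net migration: Group 5 + 90 → 3651
End of period: [1225, 2718, 1667, 5708, 3651]
Period 4:
Births: 2718 × 0.399 = 1084  |  1667 × 0.091 = 152 — total 1236
Group 2: 1225 × 0.971 = 1189
Group 3: 2718 × 0.972 = 2642
Group 4: 1667 × 0.96 = 1600
Group 5: 5708 × 0.942 = 5377
Net migration: Group 5 + 90 → 5467
End of period: [1236, 1189, 2642, 1600, 5467]
Total after period 4: 1236 + 1189 + 2642 + 1600 + 5467 = 12134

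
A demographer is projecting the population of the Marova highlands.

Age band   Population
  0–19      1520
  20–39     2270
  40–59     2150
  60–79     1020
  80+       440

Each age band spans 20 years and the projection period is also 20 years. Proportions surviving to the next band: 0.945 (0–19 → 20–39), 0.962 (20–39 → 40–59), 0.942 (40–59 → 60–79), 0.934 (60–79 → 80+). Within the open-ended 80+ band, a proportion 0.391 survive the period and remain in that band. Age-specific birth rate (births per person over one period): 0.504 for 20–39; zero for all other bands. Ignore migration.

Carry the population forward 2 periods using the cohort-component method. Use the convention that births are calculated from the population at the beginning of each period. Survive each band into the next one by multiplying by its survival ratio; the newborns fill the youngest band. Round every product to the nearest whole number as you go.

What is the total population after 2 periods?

(Bands numbered youngest = 1 to oldest = 5.)
— Period 1 —
Births: 2270 × 0.504 = 1144
Band 2: 1520 × 0.945 = 1436
Band 3: 2270 × 0.962 = 2184
Band 4: 2150 × 0.942 = 2025
Band 5: 1020 × 0.934 + 440 × 0.391 = 953 + 172 = 1125
Giving 1144 / 1436 / 2184 / 2025 / 1125.
— Period 2 —
Births: 1436 × 0.504 = 724
Band 2: 1144 × 0.945 = 1081
Band 3: 1436 × 0.962 = 1381
Band 4: 2184 × 0.942 = 2057
Band 5: 2025 × 0.934 + 1125 × 0.391 = 1891 + 440 = 2331
Giving 724 / 1081 / 1381 / 2057 / 2331.
Total after period 2: 724 + 1081 + 1381 + 2057 + 2331 = 7574

7574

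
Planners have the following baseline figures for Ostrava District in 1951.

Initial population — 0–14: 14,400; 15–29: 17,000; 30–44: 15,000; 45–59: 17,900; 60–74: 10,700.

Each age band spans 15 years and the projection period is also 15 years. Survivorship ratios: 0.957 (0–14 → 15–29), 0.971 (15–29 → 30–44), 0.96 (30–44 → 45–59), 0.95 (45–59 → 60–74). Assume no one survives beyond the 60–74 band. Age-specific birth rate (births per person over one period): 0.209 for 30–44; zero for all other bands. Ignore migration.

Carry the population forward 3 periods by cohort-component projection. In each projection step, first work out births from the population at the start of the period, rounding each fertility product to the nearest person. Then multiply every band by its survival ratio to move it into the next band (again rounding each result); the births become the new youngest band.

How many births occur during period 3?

Let band 1 be 0–14 through band 5 = 60–74.
[period 1]
Births: 15000 * 0.209 = 3135
Band 2: 14400 * 0.957 = 13781
Band 3: 17000 * 0.971 = 16507
Band 4: 15000 * 0.96 = 14400
Band 5: 17900 * 0.95 = 17005
Population now: 0–14=3135, 15–29=13781, 30–44=16507, 45–59=14400, 60–74=17005
[period 2]
Births: 16507 * 0.209 = 3450
Band 2: 3135 * 0.957 = 3000
Band 3: 13781 * 0.971 = 13381
Band 4: 16507 * 0.96 = 15847
Band 5: 14400 * 0.95 = 13680
Population now: 0–14=3450, 15–29=3000, 30–44=13381, 45–59=15847, 60–74=13680
[period 3]
Births: 13381 * 0.209 = 2797
Band 2: 3450 * 0.957 = 3302
Band 3: 3000 * 0.971 = 2913
Band 4: 13381 * 0.96 = 12846
Band 5: 15847 * 0.95 = 15055
Population now: 0–14=2797, 15–29=3302, 30–44=2913, 45–59=12846, 60–74=15055

2797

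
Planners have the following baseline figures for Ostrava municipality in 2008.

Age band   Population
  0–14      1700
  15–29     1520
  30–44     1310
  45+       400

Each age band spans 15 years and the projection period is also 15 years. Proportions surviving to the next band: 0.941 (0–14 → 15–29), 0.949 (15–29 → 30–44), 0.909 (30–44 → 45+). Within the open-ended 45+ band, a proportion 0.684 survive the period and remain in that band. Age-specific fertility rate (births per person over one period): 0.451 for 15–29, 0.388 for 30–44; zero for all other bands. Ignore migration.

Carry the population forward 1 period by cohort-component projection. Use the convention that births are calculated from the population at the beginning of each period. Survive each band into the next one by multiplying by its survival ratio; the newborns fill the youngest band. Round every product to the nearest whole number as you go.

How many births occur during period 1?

1194

Let group 1 be 0–14 through group 4 = 45+.
— Period 1 —
Births: 1520 × 0.451 = 686 ; 1310 × 0.388 = 508 — total 1194
Group 2: 1700 × 0.941 = 1600
Group 3: 1520 × 0.949 = 1442
Group 4: 1310 × 0.909 + 400 × 0.684 = 1191 + 274 = 1465
End of period: [1194, 1600, 1442, 1465]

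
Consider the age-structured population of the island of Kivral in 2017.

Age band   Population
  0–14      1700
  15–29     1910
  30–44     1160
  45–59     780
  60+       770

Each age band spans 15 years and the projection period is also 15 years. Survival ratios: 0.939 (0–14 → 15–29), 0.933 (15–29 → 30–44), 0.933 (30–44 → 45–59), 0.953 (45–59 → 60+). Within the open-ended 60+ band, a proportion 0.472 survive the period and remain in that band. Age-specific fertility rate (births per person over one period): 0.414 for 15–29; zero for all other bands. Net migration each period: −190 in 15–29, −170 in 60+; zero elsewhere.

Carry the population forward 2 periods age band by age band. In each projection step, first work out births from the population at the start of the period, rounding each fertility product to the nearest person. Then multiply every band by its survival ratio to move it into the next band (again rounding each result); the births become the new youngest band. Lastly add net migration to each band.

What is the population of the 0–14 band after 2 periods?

582

[period 1]
Births: 1910 × 0.414 = 791
15–29: 1700 × 0.939 = 1596
30–44: 1910 × 0.933 = 1782
45–59: 1160 × 0.933 = 1082
60+: 780 × 0.953 + 770 × 0.472 = 743 + 363 = 1106
Net migration: 15–29 − 190 → 1406; 60+ − 170 → 936
Population now: 0–14=791, 15–29=1406, 30–44=1782, 45–59=1082, 60+=936
[period 2]
Births: 1406 × 0.414 = 582
15–29: 791 × 0.939 = 743
30–44: 1406 × 0.933 = 1312
45–59: 1782 × 0.933 = 1663
60+: 1082 × 0.953 + 936 × 0.472 = 1031 + 442 = 1473
Net migration: 15–29 − 190 → 553; 60+ − 170 → 1303
Population now: 0–14=582, 15–29=553, 30–44=1312, 45–59=1663, 60+=1303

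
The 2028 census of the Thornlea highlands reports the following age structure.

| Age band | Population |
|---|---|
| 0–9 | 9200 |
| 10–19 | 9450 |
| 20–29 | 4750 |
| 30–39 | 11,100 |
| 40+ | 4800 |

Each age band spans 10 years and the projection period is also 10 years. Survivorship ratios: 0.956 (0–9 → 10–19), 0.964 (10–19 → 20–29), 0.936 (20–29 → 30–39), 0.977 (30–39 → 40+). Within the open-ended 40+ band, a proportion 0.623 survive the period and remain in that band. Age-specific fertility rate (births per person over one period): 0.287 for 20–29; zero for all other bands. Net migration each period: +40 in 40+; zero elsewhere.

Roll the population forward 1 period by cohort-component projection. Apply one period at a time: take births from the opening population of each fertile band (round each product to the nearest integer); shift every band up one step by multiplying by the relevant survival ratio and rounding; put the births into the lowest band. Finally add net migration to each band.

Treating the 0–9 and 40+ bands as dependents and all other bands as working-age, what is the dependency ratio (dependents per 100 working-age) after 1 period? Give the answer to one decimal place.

Period 1.
Births: 4750 × 0.287 = 1363
10–19: 9200 × 0.956 = 8795
20–29: 9450 × 0.964 = 9110
30–39: 4750 × 0.936 = 4446
40+: 11100 × 0.977 + 4800 × 0.623 = 10845 + 2990 = 13835
Net migration: 40+ + 40 → 13875
→ [1363, 8795, 9110, 4446, 13875]
Dependents (band 0–9 + band 40+) = 1363 + 13875 = 15238; working-age = 22351; ratio = 15238/22351 × 100 = 68.2

68.2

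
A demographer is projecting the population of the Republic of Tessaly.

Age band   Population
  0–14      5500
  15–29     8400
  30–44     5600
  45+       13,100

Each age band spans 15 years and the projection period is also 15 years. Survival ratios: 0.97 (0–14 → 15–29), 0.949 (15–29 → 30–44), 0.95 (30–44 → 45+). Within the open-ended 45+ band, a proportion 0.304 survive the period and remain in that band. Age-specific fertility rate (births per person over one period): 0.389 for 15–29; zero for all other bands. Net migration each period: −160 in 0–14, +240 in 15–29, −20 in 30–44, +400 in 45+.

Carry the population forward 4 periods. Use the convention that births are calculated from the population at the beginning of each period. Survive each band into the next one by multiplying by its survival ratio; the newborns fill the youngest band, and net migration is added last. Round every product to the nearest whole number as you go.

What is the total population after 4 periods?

10029

Period 1.
Births: 8400 × 0.389 = 3268
15–29: 5500 × 0.97 = 5335
30–44: 8400 × 0.949 = 7972
45+: 5600 × 0.95 + 13100 × 0.304 = 5320 + 3982 = 9302
Net migration: 0–14 − 160 → 3108; 15–29 + 240 → 5575; 30–44 − 20 → 7952; 45+ + 400 → 9702
→ [3108, 5575, 7952, 9702]
Period 2.
Births: 5575 × 0.389 = 2169
15–29: 3108 × 0.97 = 3015
30–44: 5575 × 0.949 = 5291
45+: 7952 × 0.95 + 9702 × 0.304 = 7554 + 2949 = 10503
Net migration: 0–14 − 160 → 2009; 15–29 + 240 → 3255; 30–44 − 20 → 5271; 45+ + 400 → 10903
→ [2009, 3255, 5271, 10903]
Period 3.
Births: 3255 × 0.389 = 1266
15–29: 2009 × 0.97 = 1949
30–44: 3255 × 0.949 = 3089
45+: 5271 × 0.95 + 10903 × 0.304 = 5007 + 3315 = 8322
Net migration: 0–14 − 160 → 1106; 15–29 + 240 → 2189; 30–44 − 20 → 3069; 45+ + 400 → 8722
→ [1106, 2189, 3069, 8722]
Period 4.
Births: 2189 × 0.389 = 852
15–29: 1106 × 0.97 = 1073
30–44: 2189 × 0.949 = 2077
45+: 3069 × 0.95 + 8722 × 0.304 = 2916 + 2651 = 5567
Net migration: 0–14 − 160 → 692; 15–29 + 240 → 1313; 30–44 − 20 → 2057; 45+ + 400 → 5967
→ [692, 1313, 2057, 5967]
Total after period 4: 692 + 1313 + 2057 + 5967 = 10029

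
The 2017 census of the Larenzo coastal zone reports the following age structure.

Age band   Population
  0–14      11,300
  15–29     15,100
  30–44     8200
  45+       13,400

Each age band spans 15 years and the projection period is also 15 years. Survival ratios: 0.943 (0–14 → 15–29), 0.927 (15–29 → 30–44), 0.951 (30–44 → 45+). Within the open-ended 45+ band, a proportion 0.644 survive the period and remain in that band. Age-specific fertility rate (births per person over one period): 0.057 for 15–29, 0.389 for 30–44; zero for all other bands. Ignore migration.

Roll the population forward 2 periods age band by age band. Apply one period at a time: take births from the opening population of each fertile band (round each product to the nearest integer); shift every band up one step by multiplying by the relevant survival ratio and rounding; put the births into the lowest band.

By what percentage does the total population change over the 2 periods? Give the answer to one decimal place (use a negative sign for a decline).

-9.1

— Period 1 —
Births: 15100 * 0.057 = 861, 8200 * 0.389 = 3190 → total 4051
15–29: 11300 * 0.943 = 10656
30–44: 15100 * 0.927 = 13998
45+: 8200 * 0.951 + 13400 * 0.644 = 7798 + 8630 = 16428
End of period: [4051, 10656, 13998, 16428]
— Period 2 —
Births: 10656 * 0.057 = 607, 13998 * 0.389 = 5445 → total 6052
15–29: 4051 * 0.943 = 3820
30–44: 10656 * 0.927 = 9878
45+: 13998 * 0.951 + 16428 * 0.644 = 13312 + 10580 = 23892
End of period: [6052, 3820, 9878, 23892]
Total: 48000 → 43642; change = -4358; percentage change = -9.1%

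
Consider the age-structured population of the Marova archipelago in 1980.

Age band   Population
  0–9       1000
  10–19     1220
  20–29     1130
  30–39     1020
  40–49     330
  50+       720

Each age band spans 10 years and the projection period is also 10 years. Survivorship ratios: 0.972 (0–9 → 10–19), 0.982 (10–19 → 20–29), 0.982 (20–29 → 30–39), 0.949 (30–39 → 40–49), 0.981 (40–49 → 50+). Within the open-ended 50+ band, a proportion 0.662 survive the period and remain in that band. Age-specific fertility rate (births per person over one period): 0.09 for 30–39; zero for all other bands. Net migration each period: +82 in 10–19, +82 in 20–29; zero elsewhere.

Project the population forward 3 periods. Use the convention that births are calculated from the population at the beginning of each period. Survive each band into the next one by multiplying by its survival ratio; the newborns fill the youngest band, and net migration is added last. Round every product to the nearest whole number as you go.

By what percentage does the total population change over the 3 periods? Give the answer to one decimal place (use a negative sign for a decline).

-10.6

Numbering the groups 1..6 from youngest to oldest:
[period 1]
Births: 1020 × 0.09 = 92
Group 2: 1000 × 0.972 = 972
Group 3: 1220 × 0.982 = 1198
Group 4: 1130 × 0.982 = 1110
Group 5: 1020 × 0.949 = 968
Group 6: 330 × 0.981 + 720 × 0.662 = 324 + 477 = 801
Net migration: Group 2 + 82 → 1054; Group 3 + 82 → 1280
→ [92, 1054, 1280, 1110, 968, 801]
[period 2]
Births: 1110 × 0.09 = 100
Group 2: 92 × 0.972 = 89
Group 3: 1054 × 0.982 = 1035
Group 4: 1280 × 0.982 = 1257
Group 5: 1110 × 0.949 = 1053
Group 6: 968 × 0.981 + 801 × 0.662 = 950 + 530 = 1480
Net migration: Group 2 + 82 → 171; Group 3 + 82 → 1117
→ [100, 171, 1117, 1257, 1053, 1480]
[period 3]
Births: 1257 × 0.09 = 113
Group 2: 100 × 0.972 = 97
Group 3: 171 × 0.982 = 168
Group 4: 1117 × 0.982 = 1097
Group 5: 1257 × 0.949 = 1193
Group 6: 1053 × 0.981 + 1480 × 0.662 = 1033 + 980 = 2013
Net migration: Group 2 + 82 → 179; Group 3 + 82 → 250
→ [113, 179, 250, 1097, 1193, 2013]
Total: 5420 → 4845; change = -575; percentage change = -10.6%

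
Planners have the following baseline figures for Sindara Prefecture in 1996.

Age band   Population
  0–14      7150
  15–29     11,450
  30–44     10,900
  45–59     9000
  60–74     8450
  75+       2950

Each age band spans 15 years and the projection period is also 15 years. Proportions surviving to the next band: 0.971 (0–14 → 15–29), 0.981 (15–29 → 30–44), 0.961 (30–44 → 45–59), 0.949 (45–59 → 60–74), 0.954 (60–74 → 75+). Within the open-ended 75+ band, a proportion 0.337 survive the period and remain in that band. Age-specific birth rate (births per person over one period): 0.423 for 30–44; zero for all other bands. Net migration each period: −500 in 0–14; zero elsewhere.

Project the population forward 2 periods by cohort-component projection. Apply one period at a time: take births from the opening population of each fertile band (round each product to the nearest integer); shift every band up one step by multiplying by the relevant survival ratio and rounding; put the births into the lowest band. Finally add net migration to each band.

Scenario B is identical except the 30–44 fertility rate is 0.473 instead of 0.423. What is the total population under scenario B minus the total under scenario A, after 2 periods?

1091

Let band 1 be 0–14 through band 6 = 75+.
Period 1:
Births: 10900 × 0.423 = 4611
Band 2: 7150 × 0.971 = 6943
Band 3: 11450 × 0.981 = 11232
Band 4: 10900 × 0.961 = 10475
Band 5: 9000 × 0.949 = 8541
Band 6: 8450 × 0.954 + 2950 × 0.337 = 8061 + 994 = 9055
Net migration: Band 1 − 500 → 4111
→ [4111, 6943, 11232, 10475, 8541, 9055]
Period 2:
Births: 11232 × 0.423 = 4751
Band 2: 4111 × 0.971 = 3992
Band 3: 6943 × 0.981 = 6811
Band 4: 11232 × 0.961 = 10794
Band 5: 10475 × 0.949 = 9941
Band 6: 8541 × 0.954 + 9055 × 0.337 = 8148 + 3052 = 11200
Net migration: Band 1 − 500 → 4251
→ [4251, 3992, 6811, 10794, 9941, 11200]
Scenario A total after 2 periods: 46989
Scenario B projection —
Period 1:
Births: 10900 × 0.473 = 5156
Band 2: 7150 × 0.971 = 6943
Band 3: 11450 × 0.981 = 11232
Band 4: 10900 × 0.961 = 10475
Band 5: 9000 × 0.949 = 8541
Band 6: 8450 × 0.954 + 2950 × 0.337 = 8061 + 994 = 9055
Net migration: Band 1 − 500 → 4656
→ [4656, 6943, 11232, 10475, 8541, 9055]
Period 2:
Births: 11232 × 0.473 = 5313
Band 2: 4656 × 0.971 = 4521
Band 3: 6943 × 0.981 = 6811
Band 4: 11232 × 0.961 = 10794
Band 5: 10475 × 0.949 = 9941
Band 6: 8541 × 0.954 + 9055 × 0.337 = 8148 + 3052 = 11200
Net migration: Band 1 − 500 → 4813
→ [4813, 4521, 6811, 10794, 9941, 11200]
Scenario B total after 2 periods: 48080
Difference B − A = 48080 − 46989 = 1091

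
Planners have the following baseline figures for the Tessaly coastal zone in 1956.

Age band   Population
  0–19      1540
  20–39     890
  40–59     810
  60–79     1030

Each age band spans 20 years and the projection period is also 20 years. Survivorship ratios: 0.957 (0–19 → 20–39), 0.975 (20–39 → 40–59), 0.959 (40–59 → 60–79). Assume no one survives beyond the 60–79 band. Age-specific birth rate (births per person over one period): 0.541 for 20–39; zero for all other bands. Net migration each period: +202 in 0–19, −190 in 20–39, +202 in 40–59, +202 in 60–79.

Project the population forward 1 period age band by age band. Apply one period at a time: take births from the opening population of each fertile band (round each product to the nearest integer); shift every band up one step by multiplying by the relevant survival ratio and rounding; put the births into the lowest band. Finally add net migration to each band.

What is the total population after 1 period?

4016

— Period 1 —
Births: 890 × 0.541 = 481
20–39: 1540 × 0.957 = 1474
40–59: 890 × 0.975 = 868
60–79: 810 × 0.959 = 777
Net migration: 0–19 + 202 → 683; 20–39 − 190 → 1284; 40–59 + 202 → 1070; 60–79 + 202 → 979
Population now: 0–19=683, 20–39=1284, 40–59=1070, 60–79=979
Total after period 1: 683 + 1284 + 1070 + 979 = 4016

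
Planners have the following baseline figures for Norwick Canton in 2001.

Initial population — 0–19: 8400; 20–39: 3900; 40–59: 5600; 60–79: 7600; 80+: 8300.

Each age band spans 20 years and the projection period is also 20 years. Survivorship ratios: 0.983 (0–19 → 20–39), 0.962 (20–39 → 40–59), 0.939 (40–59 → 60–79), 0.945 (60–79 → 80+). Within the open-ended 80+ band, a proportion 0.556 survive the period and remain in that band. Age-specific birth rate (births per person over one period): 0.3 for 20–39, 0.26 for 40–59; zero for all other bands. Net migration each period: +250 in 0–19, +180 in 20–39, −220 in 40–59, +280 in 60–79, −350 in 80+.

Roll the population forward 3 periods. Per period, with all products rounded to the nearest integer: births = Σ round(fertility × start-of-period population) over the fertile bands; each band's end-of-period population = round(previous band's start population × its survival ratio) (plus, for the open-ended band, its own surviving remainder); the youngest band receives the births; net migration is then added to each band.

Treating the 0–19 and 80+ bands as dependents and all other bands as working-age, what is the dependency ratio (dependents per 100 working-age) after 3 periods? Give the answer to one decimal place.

88.2

— Period 1 —
Births: 3900 × 0.3 = 1170, 5600 × 0.26 = 1456 → total 2626
20–39: 8400 × 0.983 = 8257
40–59: 3900 × 0.962 = 3752
60–79: 5600 × 0.939 = 5258
80+: 7600 × 0.945 + 8300 × 0.556 = 7182 + 4615 = 11797
Net migration: 0–19 + 250 → 2876; 20–39 + 180 → 8437; 40–59 − 220 → 3532; 60–79 + 280 → 5538; 80+ − 350 → 11447
→ [2876, 8437, 3532, 5538, 11447]
— Period 2 —
Births: 8437 × 0.3 = 2531, 3532 × 0.26 = 918 → total 3449
20–39: 2876 × 0.983 = 2827
40–59: 8437 × 0.962 = 8116
60–79: 3532 × 0.939 = 3317
80+: 5538 × 0.945 + 11447 × 0.556 = 5233 + 6365 = 11598
Net migration: 0–19 + 250 → 3699; 20–39 + 180 → 3007; 40–59 − 220 → 7896; 60–79 + 280 → 3597; 80+ − 350 → 11248
→ [3699, 3007, 7896, 3597, 11248]
— Period 3 —
Births: 3007 × 0.3 = 902, 7896 × 0.26 = 2053 → total 2955
20–39: 3699 × 0.983 = 3636
40–59: 3007 × 0.962 = 2893
60–79: 7896 × 0.939 = 7414
80+: 3597 × 0.945 + 11248 × 0.556 = 3399 + 6254 = 9653
Net migration: 0–19 + 250 → 3205; 20–39 + 180 → 3816; 40–59 − 220 → 2673; 60–79 + 280 → 7694; 80+ − 350 → 9303
→ [3205, 3816, 2673, 7694, 9303]
Dependents (band 0–19 + band 80+) = 3205 + 9303 = 12508; working-age = 14183; ratio = 12508/14183 × 100 = 88.2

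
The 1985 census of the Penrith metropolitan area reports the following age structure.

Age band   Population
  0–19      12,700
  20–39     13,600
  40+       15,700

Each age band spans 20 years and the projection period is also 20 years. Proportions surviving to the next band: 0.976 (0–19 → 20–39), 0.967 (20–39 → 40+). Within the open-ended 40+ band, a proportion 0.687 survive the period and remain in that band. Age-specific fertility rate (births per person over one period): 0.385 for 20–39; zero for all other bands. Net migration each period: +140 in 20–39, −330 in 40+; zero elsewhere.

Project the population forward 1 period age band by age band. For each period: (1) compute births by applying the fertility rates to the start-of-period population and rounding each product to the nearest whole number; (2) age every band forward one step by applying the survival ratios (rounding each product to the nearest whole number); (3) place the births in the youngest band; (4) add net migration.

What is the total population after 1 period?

(Groups numbered youngest = 1 to oldest = 3.)
Period 1.
Births: 13600 × 0.385 = 5236
Group 2: 12700 × 0.976 = 12395
Group 3: 13600 × 0.967 + 15700 × 0.687 = 13151 + 10786 = 23937
Net migration: Group 2 + 140 → 12535; Group 3 − 330 → 23607
End of period: [5236, 12535, 23607]
Total after period 1: 5236 + 12535 + 23607 = 41378

41378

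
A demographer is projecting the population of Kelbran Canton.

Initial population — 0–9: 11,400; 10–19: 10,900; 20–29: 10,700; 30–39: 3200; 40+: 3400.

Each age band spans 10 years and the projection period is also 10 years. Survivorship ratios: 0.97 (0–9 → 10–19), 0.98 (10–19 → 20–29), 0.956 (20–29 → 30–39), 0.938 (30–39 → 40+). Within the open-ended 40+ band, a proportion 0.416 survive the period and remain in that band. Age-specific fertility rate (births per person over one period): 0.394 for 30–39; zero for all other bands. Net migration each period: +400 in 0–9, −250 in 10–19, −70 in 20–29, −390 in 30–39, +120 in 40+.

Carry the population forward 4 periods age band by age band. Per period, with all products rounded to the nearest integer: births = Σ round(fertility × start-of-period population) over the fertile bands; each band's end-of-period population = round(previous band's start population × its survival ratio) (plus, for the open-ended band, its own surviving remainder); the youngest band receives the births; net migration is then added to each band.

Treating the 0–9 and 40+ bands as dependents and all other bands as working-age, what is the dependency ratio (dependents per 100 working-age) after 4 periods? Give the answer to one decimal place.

— Period 1 —
Births: 3200 * 0.394 = 1261
10–19: 11400 * 0.97 = 11058
20–29: 10900 * 0.98 = 10682
30–39: 10700 * 0.956 = 10229
40+: 3200 * 0.938 + 3400 * 0.416 = 3002 + 1414 = 4416
Net migration: 0–9 + 400 → 1661; 10–19 − 250 → 10808; 20–29 − 70 → 10612; 30–39 − 390 → 9839; 40+ + 120 → 4536
→ [1661, 10808, 10612, 9839, 4536]
— Period 2 —
Births: 9839 * 0.394 = 3877
10–19: 1661 * 0.97 = 1611
20–29: 10808 * 0.98 = 10592
30–39: 10612 * 0.956 = 10145
40+: 9839 * 0.938 + 4536 * 0.416 = 9229 + 1887 = 11116
Net migration: 0–9 + 400 → 4277; 10–19 − 250 → 1361; 20–29 − 70 → 10522; 30–39 − 390 → 9755; 40+ + 120 → 11236
→ [4277, 1361, 10522, 9755, 11236]
— Period 3 —
Births: 9755 * 0.394 = 3843
10–19: 4277 * 0.97 = 4149
20–29: 1361 * 0.98 = 1334
30–39: 10522 * 0.956 = 10059
40+: 9755 * 0.938 + 11236 * 0.416 = 9150 + 4674 = 13824
Net migration: 0–9 + 400 → 4243; 10–19 − 250 → 3899; 20–29 − 70 → 1264; 30–39 − 390 → 9669; 40+ + 120 → 13944
→ [4243, 3899, 1264, 9669, 13944]
— Period 4 —
Births: 9669 * 0.394 = 3810
10–19: 4243 * 0.97 = 4116
20–29: 3899 * 0.98 = 3821
30–39: 1264 * 0.956 = 1208
40+: 9669 * 0.938 + 13944 * 0.416 = 9070 + 5801 = 14871
Net migration: 0–9 + 400 → 4210; 10–19 − 250 → 3866; 20–29 − 70 → 3751; 30–39 − 390 → 818; 40+ + 120 → 14991
→ [4210, 3866, 3751, 818, 14991]
Dependents (band 0–9 + band 40+) = 4210 + 14991 = 19201; working-age = 8435; ratio = 19201/8435 × 100 = 227.6

227.6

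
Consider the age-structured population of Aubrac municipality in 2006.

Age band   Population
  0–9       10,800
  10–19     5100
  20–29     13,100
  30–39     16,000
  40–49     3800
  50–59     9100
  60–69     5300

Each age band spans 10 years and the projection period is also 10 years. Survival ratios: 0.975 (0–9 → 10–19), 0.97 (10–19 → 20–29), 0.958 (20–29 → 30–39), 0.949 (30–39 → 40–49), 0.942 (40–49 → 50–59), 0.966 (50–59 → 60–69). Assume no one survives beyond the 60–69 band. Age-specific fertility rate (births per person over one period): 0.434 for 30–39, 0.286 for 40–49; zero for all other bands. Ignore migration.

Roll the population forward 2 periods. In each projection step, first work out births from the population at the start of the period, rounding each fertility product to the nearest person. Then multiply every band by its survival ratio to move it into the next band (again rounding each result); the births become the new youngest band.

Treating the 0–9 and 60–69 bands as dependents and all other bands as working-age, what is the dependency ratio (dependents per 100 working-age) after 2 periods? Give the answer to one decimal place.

27.0

(Groups numbered youngest = 1 to oldest = 7.)
Period 1:
Births: 16000 × 0.434 = 6944 ; 3800 × 0.286 = 1087 ⇒ total 8031
Group 2: 10800 × 0.975 = 10530
Group 3: 5100 × 0.97 = 4947
Group 4: 13100 × 0.958 = 12550
Group 5: 16000 × 0.949 = 15184
Group 6: 3800 × 0.942 = 3580
Group 7: 9100 × 0.966 = 8791
End of period: [8031, 10530, 4947, 12550, 15184, 3580, 8791]
Period 2:
Births: 12550 × 0.434 = 5447 ; 15184 × 0.286 = 4343 ⇒ total 9790
Group 2: 8031 × 0.975 = 7830
Group 3: 10530 × 0.97 = 10214
Group 4: 4947 × 0.958 = 4739
Group 5: 12550 × 0.949 = 11910
Group 6: 15184 × 0.942 = 14303
Group 7: 3580 × 0.966 = 3458
End of period: [9790, 7830, 10214, 4739, 11910, 14303, 3458]
Dependents (band 0–9 + band 60–69) = 9790 + 3458 = 13248; working-age = 48996; ratio = 13248/48996 × 100 = 27.0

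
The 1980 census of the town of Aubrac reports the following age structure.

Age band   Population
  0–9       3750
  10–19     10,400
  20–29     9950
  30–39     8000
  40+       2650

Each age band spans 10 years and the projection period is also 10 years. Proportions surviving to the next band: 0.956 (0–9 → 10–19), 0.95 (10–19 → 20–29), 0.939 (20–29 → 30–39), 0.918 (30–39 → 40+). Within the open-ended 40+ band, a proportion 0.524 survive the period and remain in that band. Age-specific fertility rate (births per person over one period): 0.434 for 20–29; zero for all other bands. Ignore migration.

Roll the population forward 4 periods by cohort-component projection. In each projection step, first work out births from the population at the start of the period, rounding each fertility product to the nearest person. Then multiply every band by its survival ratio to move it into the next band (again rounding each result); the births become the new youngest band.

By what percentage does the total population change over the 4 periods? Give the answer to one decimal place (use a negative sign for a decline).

Period 1.
Births: 9950 × 0.434 = 4318
10–19: 3750 × 0.956 = 3585
20–29: 10400 × 0.95 = 9880
30–39: 9950 × 0.939 = 9343
40+: 8000 × 0.918 + 2650 × 0.524 = 7344 + 1389 = 8733
Giving 4318 / 3585 / 9880 / 9343 / 8733.
Period 2.
Births: 9880 × 0.434 = 4288
10–19: 4318 × 0.956 = 4128
20–29: 3585 × 0.95 = 3406
30–39: 9880 × 0.939 = 9277
40+: 9343 × 0.918 + 8733 × 0.524 = 8577 + 4576 = 13153
Giving 4288 / 4128 / 3406 / 9277 / 13153.
Period 3.
Births: 3406 × 0.434 = 1478
10–19: 4288 × 0.956 = 4099
20–29: 4128 × 0.95 = 3922
30–39: 3406 × 0.939 = 3198
40+: 9277 × 0.918 + 13153 × 0.524 = 8516 + 6892 = 15408
Giving 1478 / 4099 / 3922 / 3198 / 15408.
Period 4.
Births: 3922 × 0.434 = 1702
10–19: 1478 × 0.956 = 1413
20–29: 4099 × 0.95 = 3894
30–39: 3922 × 0.939 = 3683
40+: 3198 × 0.918 + 15408 × 0.524 = 2936 + 8074 = 11010
Giving 1702 / 1413 / 3894 / 3683 / 11010.
Total: 34750 → 21702; change = -13048; percentage change = -37.5%

-37.5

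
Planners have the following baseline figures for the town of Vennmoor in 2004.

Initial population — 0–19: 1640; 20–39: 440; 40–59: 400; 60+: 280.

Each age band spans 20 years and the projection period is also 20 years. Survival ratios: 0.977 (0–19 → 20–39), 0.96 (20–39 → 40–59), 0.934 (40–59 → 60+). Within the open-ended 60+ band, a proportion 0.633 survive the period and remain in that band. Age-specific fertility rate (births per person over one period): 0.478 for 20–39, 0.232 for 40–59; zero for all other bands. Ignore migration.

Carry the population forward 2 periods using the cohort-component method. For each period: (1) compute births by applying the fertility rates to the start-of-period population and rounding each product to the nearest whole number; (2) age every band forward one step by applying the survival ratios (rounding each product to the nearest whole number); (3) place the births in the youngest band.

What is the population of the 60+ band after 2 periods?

After projecting period 1:
Births: 440 × 0.478 = 210, 400 × 0.232 = 93 ⇒ total 303
20–39: 1640 × 0.977 = 1602
40–59: 440 × 0.96 = 422
60+: 400 × 0.934 + 280 × 0.633 = 374 + 177 = 551
Population now: 0–19=303, 20–39=1602, 40–59=422, 60+=551
After projecting period 2:
Births: 1602 × 0.478 = 766, 422 × 0.232 = 98 ⇒ total 864
20–39: 303 × 0.977 = 296
40–59: 1602 × 0.96 = 1538
60+: 422 × 0.934 + 551 × 0.633 = 394 + 349 = 743
Population now: 0–19=864, 20–39=296, 40–59=1538, 60+=743

743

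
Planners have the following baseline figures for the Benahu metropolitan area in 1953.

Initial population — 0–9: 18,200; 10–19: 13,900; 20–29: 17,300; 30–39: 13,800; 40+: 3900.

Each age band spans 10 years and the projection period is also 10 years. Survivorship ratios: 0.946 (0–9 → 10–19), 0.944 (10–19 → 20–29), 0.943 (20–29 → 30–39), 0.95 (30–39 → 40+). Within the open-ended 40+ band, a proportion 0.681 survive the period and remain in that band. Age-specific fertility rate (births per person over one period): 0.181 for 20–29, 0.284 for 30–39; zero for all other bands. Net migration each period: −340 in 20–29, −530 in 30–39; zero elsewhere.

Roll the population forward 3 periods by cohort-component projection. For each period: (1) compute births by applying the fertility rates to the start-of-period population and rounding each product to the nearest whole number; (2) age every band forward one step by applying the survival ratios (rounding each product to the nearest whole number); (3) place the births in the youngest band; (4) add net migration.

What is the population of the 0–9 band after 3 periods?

Period 1.
Births: 17300 × 0.181 = 3131 ; 13800 × 0.284 = 3919 → 7050
10–19: 18200 × 0.946 = 17217
20–29: 13900 × 0.944 = 13122
30–39: 17300 × 0.943 = 16314
40+: 13800 × 0.95 + 3900 × 0.681 = 13110 + 2656 = 15766
Net migration: 20–29 − 340 → 12782; 30–39 − 530 → 15784
Giving 7050 / 17217 / 12782 / 15784 / 15766.
Period 2.
Births: 12782 × 0.181 = 2314 ; 15784 × 0.284 = 4483 → 6797
10–19: 7050 × 0.946 = 6669
20–29: 17217 × 0.944 = 16253
30–39: 12782 × 0.943 = 12053
40+: 15784 × 0.95 + 15766 × 0.681 = 14995 + 10737 = 25732
Net migration: 20–29 − 340 → 15913; 30–39 − 530 → 11523
Giving 6797 / 6669 / 15913 / 11523 / 25732.
Period 3.
Births: 15913 × 0.181 = 2880 ; 11523 × 0.284 = 3273 → 6153
10–19: 6797 × 0.946 = 6430
20–29: 6669 × 0.944 = 6296
30–39: 15913 × 0.943 = 15006
40+: 11523 × 0.95 + 25732 × 0.681 = 10947 + 17523 = 28470
Net migration: 20–29 − 340 → 5956; 30–39 − 530 → 14476
Giving 6153 / 6430 / 5956 / 14476 / 28470.

6153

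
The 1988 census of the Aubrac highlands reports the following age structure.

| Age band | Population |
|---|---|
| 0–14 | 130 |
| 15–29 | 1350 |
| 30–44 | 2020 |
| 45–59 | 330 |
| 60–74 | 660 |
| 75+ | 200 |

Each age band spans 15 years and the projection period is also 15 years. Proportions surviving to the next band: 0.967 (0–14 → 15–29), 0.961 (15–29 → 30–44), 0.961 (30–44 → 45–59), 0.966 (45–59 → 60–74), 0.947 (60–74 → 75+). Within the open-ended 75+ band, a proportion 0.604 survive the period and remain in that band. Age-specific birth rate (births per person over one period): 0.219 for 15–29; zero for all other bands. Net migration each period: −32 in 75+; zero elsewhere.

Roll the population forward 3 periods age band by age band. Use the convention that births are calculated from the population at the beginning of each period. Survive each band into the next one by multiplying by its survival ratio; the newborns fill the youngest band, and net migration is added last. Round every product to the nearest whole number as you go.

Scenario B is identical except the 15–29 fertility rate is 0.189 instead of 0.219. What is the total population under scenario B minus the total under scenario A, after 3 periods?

(Groups numbered youngest = 1 to oldest = 6.)
— Period 1 —
Births: 1350 × 0.219 = 296
Group 2: 130 × 0.967 = 126
Group 3: 1350 × 0.961 = 1297
Group 4: 2020 × 0.961 = 1941
Group 5: 330 × 0.966 = 319
Group 6: 660 × 0.947 + 200 × 0.604 = 625 + 121 = 746
Net migration: Group 6 − 32 → 714
End of period: [296, 126, 1297, 1941, 319, 714]
— Period 2 —
Births: 126 × 0.219 = 28
Group 2: 296 × 0.967 = 286
Group 3: 126 × 0.961 = 121
Group 4: 1297 × 0.961 = 1246
Group 5: 1941 × 0.966 = 1875
Group 6: 319 × 0.947 + 714 × 0.604 = 302 + 431 = 733
Net migration: Group 6 − 32 → 701
End of period: [28, 286, 121, 1246, 1875, 701]
— Period 3 —
Births: 286 × 0.219 = 63
Group 2: 28 × 0.967 = 27
Group 3: 286 × 0.961 = 275
Group 4: 121 × 0.961 = 116
Group 5: 1246 × 0.966 = 1204
Group 6: 1875 × 0.947 + 701 × 0.604 = 1776 + 423 = 2199
Net migration: Group 6 − 32 → 2167
End of period: [63, 27, 275, 116, 1204, 2167]
Scenario A total after 3 periods: 3852
Scenario B projection —
— Period 1 —
Births: 1350 × 0.189 = 255
Group 2: 130 × 0.967 = 126
Group 3: 1350 × 0.961 = 1297
Group 4: 2020 × 0.961 = 1941
Group 5: 330 × 0.966 = 319
Group 6: 660 × 0.947 + 200 × 0.604 = 625 + 121 = 746
Net migration: Group 6 − 32 → 714
End of period: [255, 126, 1297, 1941, 319, 714]
— Period 2 —
Births: 126 × 0.189 = 24
Group 2: 255 × 0.967 = 247
Group 3: 126 × 0.961 = 121
Group 4: 1297 × 0.961 = 1246
Group 5: 1941 × 0.966 = 1875
Group 6: 319 × 0.947 + 714 × 0.604 = 302 + 431 = 733
Net migration: Group 6 − 32 → 701
End of period: [24, 247, 121, 1246, 1875, 701]
— Period 3 —
Births: 247 × 0.189 = 47
Group 2: 24 × 0.967 = 23
Group 3: 247 × 0.961 = 237
Group 4: 121 × 0.961 = 116
Group 5: 1246 × 0.966 = 1204
Group 6: 1875 × 0.947 + 701 × 0.604 = 1776 + 423 = 2199
Net migration: Group 6 − 32 → 2167
End of period: [47, 23, 237, 116, 1204, 2167]
Scenario B total after 3 periods: 3794
Difference B − A = 3794 − 3852 = -58

-58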